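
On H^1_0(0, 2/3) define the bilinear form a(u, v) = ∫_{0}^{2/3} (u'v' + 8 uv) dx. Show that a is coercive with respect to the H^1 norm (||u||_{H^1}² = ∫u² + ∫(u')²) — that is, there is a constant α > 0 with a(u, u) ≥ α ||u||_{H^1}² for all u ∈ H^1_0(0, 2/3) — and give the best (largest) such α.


α = 1

Coercivity of a(·,·) on H^1_0(0, 2/3) means a(u, u) ≥ α ||u||_{H^1}² for every u ∈ H^1_0.
The interval has length L = 2/3, and Poincaré/coercivity depend only on L. Here a(u, u) = ∫(u')² + (8)·∫u².
Here c = 8 ≥ 1, so a(u,u) = ∫(u')² + c∫u² ≥ ∫(u')² + ∫u² = ||u||_{H^1}², i.e. α = 1 works. No larger α is possible: a(u,u) ≥ α||u||_{H^1}² means (1−α)∫(u')² ≥ (α−c)∫u², and for the modes u_n = sin(nπ(x−x₀)/L) (x₀ the left endpoint) one has ∫u_n²/∫(u_n')² = (L/(nπ))² → 0, so a(u_n,u_n)/||u_n||_{H^1}² → 1. Hence the optimal constant is α = 1.
Therefore α = 1.


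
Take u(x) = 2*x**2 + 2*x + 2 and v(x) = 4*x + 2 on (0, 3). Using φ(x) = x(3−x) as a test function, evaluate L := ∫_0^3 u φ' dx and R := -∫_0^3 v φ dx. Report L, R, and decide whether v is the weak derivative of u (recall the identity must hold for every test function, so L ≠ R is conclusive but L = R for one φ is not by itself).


LHS = -36, RHS = -36. Yes, v = u' weakly.

u(x) = 2*x**2 + 2*x + 2, classical derivative u'(x) = 4*x + 2.
φ(x) = x(3−x), so φ'(x) = 3 - 2*x.
Note φ(0) = φ(3) = 0, so the boundary term u·φ vanishes.
LHS = ∫_0^3 u(x) φ'(x) dx = ∫_0^3 (-4*x^3 + 2*x^2 + 2*x + 6) dx. Term by term:
  ∫_0^3 -4*x^3 dx = -81;  ∫_0^3 2*x^2 dx = 18;  ∫_0^3 2*x dx = 9;
  ∫_0^3 6 dx = 18.
Sum: -81 + 18 + 9 + 18 = -36.
So LHS = -36.
∫_0^3 v(x) φ(x) dx = ∫_0^3 (-4*x^3 + 10*x^2 + 6*x) dx. Term by term:
  ∫_0^3 -4*x^3 dx = -81;  ∫_0^3 10*x^2 dx = 90;  ∫_0^3 6*x dx = 27.
Sum: -81 + 90 + 27 = 36.
So RHS = -∫_0^3 v(x) φ(x) dx = -36.
LHS = RHS, so the identity holds for this test φ.
Moreover u is smooth here and v(x) = u'(x) = 4*x + 2 pointwise, so the identity holds for every test function. Hence v is the weak derivative of u.


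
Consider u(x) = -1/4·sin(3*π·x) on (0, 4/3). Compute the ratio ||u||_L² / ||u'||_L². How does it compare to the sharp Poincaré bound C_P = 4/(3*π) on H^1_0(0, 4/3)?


||u||_L² / ||u'||_L² = 1/(3*π) < C_P = 4/(3*π).

u(x) = -1/4·sin(3*π·x), so u'(x) = -3*π*cos(3*π*x)/4.
Writing u(x) = A·sin(kπx/L) with A = -1/4 and k = 4, use ∫_0^L sin²(kπx/L) dx = L/2 and ∫_0^L cos²(kπx/L) dx = L/2.
u² = 1/16·sin²(3*π·x) and (u')² = 9*π^2/16·cos²(3*π·x), and each of sin², cos² integrates to L/2 = 2/3 over (0, 4/3).
∫_0^4/3 u² dx = 1/24, so ||u||_L² = sqrt(6)/12.
∫_0^4/3 (u')² dx = 3*π^2/8, so ||u'||_L² = sqrt(6)*π/4.
Ratio ||u||_L² / ||u'||_L² = 1/(3*π).
Sharp Poincaré constant on H^1_0(0, 4/3) is C_P = L/π = 4/(3*π), achieved by sin(3*π/4·x).
This is the k = 4 harmonic; the ratio L/(kπ) is strictly less than C_P = L/π, consistent with the sharp inequality ||u||_L² ≤ C_P ||u'||_L².


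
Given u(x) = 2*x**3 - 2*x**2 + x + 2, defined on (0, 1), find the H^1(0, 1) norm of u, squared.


||u||_{H^1}^2 = 739/105

The H^1 norm (squared) on an interval (0, L) is
  ||u||_{H^1}^2 = ∫_0^L u(x)^2 dx + ∫_0^L u'(x)^2 dx.
Compute u'(x) = 6*x**2 - 4*x + 1.
Then u(x)^2 = 4*x**6 - 8*x**5 + 8*x**4 + 4*x**3 - 7*x**2 + 4*x + 4 and u'(x)^2 = 36*x**4 - 48*x**3 + 28*x**2 - 8*x + 1.
Integrate each monomial from 0 to 1 using ∫_0^1 c·x^n dx = c·1^(n+1)/(n+1):
  ∫_0^1 u(x)^2 dx = ∫_0^1 (4*x^6 - 8*x^5 + 8*x^4 + 4*x^3 - 7*x^2 + 4*x + 4) dx. Term by term:
    ∫_0^1 4*x^6 dx = 4/7;  ∫_0^1 -8*x^5 dx = -4/3;  ∫_0^1 8*x^4 dx = 8/5;
    ∫_0^1 4*x^3 dx = 1;  ∫_0^1 -7*x^2 dx = -7/3;  ∫_0^1 4*x dx = 2;
    ∫_0^1 4 dx = 4.
  Sum: 4/7 − 4/3 + 8/5 + 1 − 7/3 + 2 + 4 = 578/105.
  ∫_0^1 u'(x)^2 dx = ∫_0^1 (36*x^4 - 48*x^3 + 28*x^2 - 8*x + 1) dx. Term by term:
    ∫_0^1 36*x^4 dx = 36/5;  ∫_0^1 -48*x^3 dx = -12;  ∫_0^1 28*x^2 dx = 28/3;
    ∫_0^1 -8*x dx = -4;  ∫_0^1 1 dx = 1.
  Sum: 36/5 − 12 + 28/3 − 4 + 1 = 23/15.
Adding: ||u||_{H^1}^2 = 578/105 + 23/15 = 739/105.


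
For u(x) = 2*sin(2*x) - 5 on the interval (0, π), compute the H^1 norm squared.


||u||_{H^1(0,π)}^2 = 35*π

u'(x) = 4*cos(2*x).
Expand u² and (u')² and integrate term by term on (0, π), using: for integers n ≥ 1, ∫_0^π sin²(nx) dx = ∫_0^π cos²(nx) dx = π/2; for n ≠ n', ∫_0^π sin(nx)sin(n'x) dx = ∫_0^π cos(nx)cos(n'x) dx = 0; and by product-to-sum, ∫_0^π sin(nx)cos(n'x) dx = ½∫_0^π [sin((n+n')x) + sin((n−n')x)] dx, which is 0 when n+n' is even and 2n/(n²−n'²) when n+n' is odd (it need not vanish on (0, π)). For the constant mode: ∫_0^π 1 dx = π, ∫_0^π cos(nx) dx = 0, ∫_0^π sin(nx) dx = (1−(−1)^n)/n.
  u² squared terms: (-5)²·∫1 dx = 25·π = 25*π;  (2)²·∫sin(2x)² dx = 4·π/2 = 2*π.
  u² cross terms: 2·(-5)·(2)·∫1·sin(2x) dx = -20·(0) = 0.
  So ∫_0^π u² dx = 25*π + 2*π + 0 = 27*π.
  (u')² squared terms: (4)²·∫cos(2x)² dx = 16·π/2 = 8*π.
  So ∫_0^π (u')² dx = 8*π.
||u||_{H^1}^2 = (27*π) + (8*π) = 35*π.


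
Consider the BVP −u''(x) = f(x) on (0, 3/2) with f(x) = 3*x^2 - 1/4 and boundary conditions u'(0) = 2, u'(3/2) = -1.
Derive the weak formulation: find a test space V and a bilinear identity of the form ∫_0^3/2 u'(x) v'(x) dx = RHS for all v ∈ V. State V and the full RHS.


V = H^1(0, 3/2) (v unrestricted at boundary; u is determined up to an additive constant); weak form: ∫_0^3/2 u'v' dx = ∫_0^3/2 (3*x^2 - 1/4) v dx − v(3/2) − 2·v(0) for all v ∈ V.

Multiply both sides by a test function v and integrate from 0 to 3/2:
  ∫_0^3/2 −u''(x) v(x) dx = ∫_0^3/2 f(x) v(x) dx.
Integrate the LHS by parts once:
  ∫_0^3/2 −u'' v dx = −[u'(x) v(x)]_0^3/2 + ∫_0^3/2 u'(x) v'(x) dx.
Thus ∫_0^3/2 u'(x) v'(x) dx = ∫_0^3/2 f(x) v(x) dx + [u'(x) v(x)]_0^3/2.
Choose V so that boundary terms are either known or forced to vanish.
u has inhomogeneous Neumann u'(0) = 2, u'(3/2) = -1. [u' v]_0^3/2 = (-1)·v(3/2) − (2)·v(0) = − v(3/2) − 2·v(0). Take V = H^1(0, 3/2); boundary term becomes part of RHS.
Weak formulation: find u (satisfying any essential BC) such that ∫_0^3/2 u'(x) v'(x) dx = ∫_0^3/2 f v dx − v(3/2) − 2·v(0) for all v ∈ V (Neumann data are natural BCs: they enter the RHS as boundary terms).
Substituting f(x) = 3*x^2 - 1/4, the right-hand side is ∫_0^3/2 (3*x^2 - 1/4) v dx − v(3/2) − 2·v(0).
Compatibility check (pure Neumann): taking v ≡ 1 ∈ V gives 0 = ∫_0^3/2 f dx + (-1) − (2), i.e. ∫_0^3/2 f dx must equal u'(0) − u'(3/2) = 3. Indeed ∫_0^3/2 (3*x^2 - 1/4) dx = 3, so the data are compatible. The solution is then unique only up to an additive constant (fix it e.g. by requiring ∫_0^3/2 u dx = 0).


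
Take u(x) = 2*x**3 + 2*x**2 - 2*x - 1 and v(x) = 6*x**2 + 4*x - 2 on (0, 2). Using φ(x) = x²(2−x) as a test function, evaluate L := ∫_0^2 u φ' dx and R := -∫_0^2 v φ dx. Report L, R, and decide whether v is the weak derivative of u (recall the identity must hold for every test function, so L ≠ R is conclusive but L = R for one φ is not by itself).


LHS = -248/15, RHS = -248/15. Yes, v = u' weakly.

u(x) = 2*x**3 + 2*x**2 - 2*x - 1, classical derivative u'(x) = 6*x**2 + 4*x - 2.
φ(x) = x²(2−x), so φ'(x) = x*(4 - 3*x).
Note φ(0) = φ(2) = 0, so the boundary term u·φ vanishes.
LHS = ∫_0^2 u(x) φ'(x) dx = ∫_0^2 (-6*x^5 + 2*x^4 + 14*x^3 - 5*x^2 - 4*x) dx. Term by term:
  ∫_0^2 -6*x^5 dx = -64;  ∫_0^2 2*x^4 dx = 64/5;  ∫_0^2 14*x^3 dx = 56;
  ∫_0^2 -5*x^2 dx = -40/3;  ∫_0^2 -4*x dx = -8.
Sum: -64 + 64/5 + 56 − 40/3 − 8 = -248/15.
So LHS = -248/15.
∫_0^2 v(x) φ(x) dx = ∫_0^2 (-6*x^5 + 8*x^4 + 10*x^3 - 4*x^2) dx. Term by term:
  ∫_0^2 -6*x^5 dx = -64;  ∫_0^2 8*x^4 dx = 256/5;  ∫_0^2 10*x^3 dx = 40;
  ∫_0^2 -4*x^2 dx = -32/3.
Sum: -64 + 256/5 + 40 − 32/3 = 248/15.
So RHS = -∫_0^2 v(x) φ(x) dx = -248/15.
LHS = RHS, so the identity holds for this test φ.
Moreover u is smooth here and v(x) = u'(x) = 6*x**2 + 4*x - 2 pointwise, so the identity holds for every test function. Hence v is the weak derivative of u.


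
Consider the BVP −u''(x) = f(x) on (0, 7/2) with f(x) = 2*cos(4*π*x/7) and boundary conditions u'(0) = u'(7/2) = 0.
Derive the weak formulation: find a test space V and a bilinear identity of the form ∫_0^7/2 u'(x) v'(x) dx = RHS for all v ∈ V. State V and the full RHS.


V = H^1(0, 7/2) (no boundary constraint on v; u is determined up to an additive constant); weak form: ∫_0^7/2 u'v' dx = ∫_0^7/2 (2*cos(4*π*x/7)) v dx for all v ∈ V.

Multiply both sides by a test function v and integrate from 0 to 7/2:
  ∫_0^7/2 −u''(x) v(x) dx = ∫_0^7/2 f(x) v(x) dx.
Integrate the LHS by parts once:
  ∫_0^7/2 −u'' v dx = −[u'(x) v(x)]_0^7/2 + ∫_0^7/2 u'(x) v'(x) dx.
Thus ∫_0^7/2 u'(x) v'(x) dx = ∫_0^7/2 f(x) v(x) dx + [u'(x) v(x)]_0^7/2.
Choose V so that boundary terms are either known or forced to vanish.
u has homogeneous Neumann: u'(0) = u'(7/2) = 0. So [u' v]_0^7/2 = 0·v(7/2) − 0·v(0) = 0 for any v; take V = H^1(0, 7/2).
Weak formulation: find u (satisfying any essential BC) such that ∫_0^7/2 u'(x) v'(x) dx = ∫_0^7/2 f v dx for all v ∈ V (homogeneous Neumann, so boundary terms vanish).
Substituting f(x) = 2*cos(4*π*x/7), the right-hand side is ∫_0^7/2 (2*cos(4*π*x/7)) v dx.
Compatibility check (pure Neumann): taking v ≡ 1 ∈ V gives 0 = ∫_0^7/2 f dx + (0) − (0), i.e. ∫_0^7/2 f dx must equal u'(0) − u'(7/2) = 0. Indeed ∫_0^7/2 (2*cos(4*π*x/7)) dx = 0, so the data are compatible. The solution is then unique only up to an additive constant (fix it e.g. by requiring ∫_0^7/2 u dx = 0).


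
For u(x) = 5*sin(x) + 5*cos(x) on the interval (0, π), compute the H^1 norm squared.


||u||_{H^1(0,π)}^2 = 50*π

u'(x) = -5*sin(x) + 5*cos(x).
Expand u² and (u')² and integrate term by term on (0, π), using: for integers n ≥ 1, ∫_0^π sin²(nx) dx = ∫_0^π cos²(nx) dx = π/2; for n ≠ n', ∫_0^π sin(nx)sin(n'x) dx = ∫_0^π cos(nx)cos(n'x) dx = 0; and by product-to-sum, ∫_0^π sin(nx)cos(n'x) dx = ½∫_0^π [sin((n+n')x) + sin((n−n')x)] dx, which is 0 when n+n' is even and 2n/(n²−n'²) when n+n' is odd (it need not vanish on (0, π)).
  u² squared terms: (5)²·∫cos(x)² dx = 25·π/2 = 25*π/2;  (5)²·∫sin(x)² dx = 25·π/2 = 25*π/2.
  u² cross terms: 2·(5)·(5)·∫cos(x)·sin(x) dx = 50·(0) = 0.
  So ∫_0^π u² dx = 25*π/2 + 25*π/2 + 0 = 25*π.
  (u')² squared terms: (-5)²·∫sin(x)² dx = 25·π/2 = 25*π/2;  (5)²·∫cos(x)² dx = 25·π/2 = 25*π/2.
  (u')² cross terms: 2·(-5)·(5)·∫sin(x)·cos(x) dx = -50·(0) = 0.
  So ∫_0^π (u')² dx = 25*π/2 + 25*π/2 + 0 = 25*π.
||u||_{H^1}^2 = (25*π) + (25*π) = 50*π.


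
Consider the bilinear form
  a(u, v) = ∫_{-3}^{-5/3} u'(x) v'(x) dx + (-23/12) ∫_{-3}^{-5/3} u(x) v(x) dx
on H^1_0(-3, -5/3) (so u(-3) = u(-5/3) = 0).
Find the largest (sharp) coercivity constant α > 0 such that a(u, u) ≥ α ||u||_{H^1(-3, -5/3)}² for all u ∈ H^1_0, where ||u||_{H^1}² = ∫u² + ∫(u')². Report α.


α = (-92 + 27*π^2)/(3*(16 + 9*π^2))

Coercivity of a(·,·) on H^1_0(-3, -5/3) means a(u, u) ≥ α ||u||_{H^1}² for every u ∈ H^1_0.
The interval has length L = 4/3, and Poincaré/coercivity depend only on L. Here a(u, u) = ∫(u')² + (-23/12)·∫u².
Here c = -23/12 < 0 with |c| < (π/L)² = 9*π^2/16, so coercivity still holds. The condition a(u,u) ≥ α||u||_{H^1}² reads (1−α)∫(u')² ≥ (α−c)∫u². Any admissible α is ≤ 1 (rapidly oscillating u have ∫u²/∫(u')² → 0), and α = 1 would force 0 ≥ (1−c)∫u², impossible since c < 1; so 1−α > 0. By the sharp Poincaré inequality on H^1_0 of an interval of length L, ∫(u')² ≥ (π/L)²∫u² with equality for the first sine mode sin(π(x−x₀)/L) (x₀ the left endpoint), so the inequality holds for all u iff (1−α)(π/L)² ≥ α − c, i.e. α ≤ ((π/L)² + c)/((π/L)² + 1) = (1 + c(L/π)²)/(1 + (L/π)²). (Direct route, valid since c ≤ 0: Poincaré gives c∫u² ≥ c(L/π)²∫(u')², so a(u,u) ≥ (1 + c(L/π)²)∫(u')², while ||u||_{H^1}² ≤ (1 + (L/π)²)∫(u')²; dividing yields the same α.) With (π/L)² = 9*π^2/16 and c = -23/12, the largest admissible constant is α = ((π/L)² + c)/((π/L)² + 1).
Simplifying, α = (-92 + 27*π^2)/(3*(16 + 9*π^2)).


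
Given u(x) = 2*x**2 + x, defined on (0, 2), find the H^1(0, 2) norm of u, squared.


||u||_{H^1}^2 = 1574/15

The H^1 norm (squared) on an interval (0, L) is
  ||u||_{H^1}^2 = ∫_0^L u(x)^2 dx + ∫_0^L u'(x)^2 dx.
Compute u'(x) = 4*x + 1.
Then u(x)^2 = 4*x**4 + 4*x**3 + x**2 and u'(x)^2 = 16*x**2 + 8*x + 1.
Integrate each monomial from 0 to 2 using ∫_0^2 c·x^n dx = c·2^(n+1)/(n+1):
  ∫_0^2 u(x)^2 dx = ∫_0^2 (4*x^4 + 4*x^3 + x^2) dx. Term by term:
    ∫_0^2 4*x^4 dx = 128/5;  ∫_0^2 4*x^3 dx = 16;  ∫_0^2 x^2 dx = 8/3.
  Sum: 128/5 + 16 + 8/3 = 664/15.
  ∫_0^2 u'(x)^2 dx = ∫_0^2 (16*x^2 + 8*x + 1) dx. Term by term:
    ∫_0^2 16*x^2 dx = 128/3;  ∫_0^2 8*x dx = 16;  ∫_0^2 1 dx = 2.
  Sum: 128/3 + 16 + 2 = 182/3.
Adding: ||u||_{H^1}^2 = 664/15 + 182/3 = 1574/15.


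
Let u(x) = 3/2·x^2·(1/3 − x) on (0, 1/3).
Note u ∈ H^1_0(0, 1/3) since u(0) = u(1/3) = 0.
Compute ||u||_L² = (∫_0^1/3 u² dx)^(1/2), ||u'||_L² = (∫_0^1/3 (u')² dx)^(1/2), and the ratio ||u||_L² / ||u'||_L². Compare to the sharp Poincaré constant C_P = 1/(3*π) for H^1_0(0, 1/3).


||u||_L² / ||u'||_L² = sqrt(14)/42 < C_P = 1/(3*π).

u(x) = 3/2·x^2·(1/3 − x), so u'(x) = x*(2 - 9*x)/2.
u(x) = 3/2·x^2·(1/3 − x) vanishes at x = 0 and x = 1/3, so u ∈ H^1_0(0, 1/3). Differentiate via the product rule and integrate the resulting polynomials term by term.
  ∫_0^1/3 u² dx = ∫_0^1/3 (9*x^6/4 - 3*x^5/2 + x^4/4) dx. Term by term:
    ∫_0^1/3 9*x^6/4 dx = 1/6804;  ∫_0^1/3 -3*x^5/2 dx = -1/2916;  ∫_0^1/3 x^4/4 dx = 1/4860.
  Sum: 1/6804 − 1/2916 + 1/4860 = 1/102060.
  ∫_0^1/3 (u')² dx = ∫_0^1/3 (81*x^4/4 - 9*x^3 + x^2) dx. Term by term:
    ∫_0^1/3 81*x^4/4 dx = 1/60;  ∫_0^1/3 -9*x^3 dx = -1/36;  ∫_0^1/3 x^2 dx = 1/81.
  Sum: 1/60 − 1/36 + 1/81 = 1/810.
∫_0^1/3 u² dx = 1/102060, so ||u||_L² = sqrt(35)/1890.
∫_0^1/3 (u')² dx = 1/810, so ||u'||_L² = sqrt(10)/90.
Ratio ||u||_L² / ||u'||_L² = sqrt(14)/42.
Sharp Poincaré constant on H^1_0(0, 1/3) is C_P = L/π = 1/(3*π), achieved by sin(3*π·x).
A polynomial bump cannot attain the sharp Poincaré constant (only the first sine eigenfunction does), so the ratio is strictly less than C_P, consistent with ||u||_L² ≤ C_P ||u'||_L².


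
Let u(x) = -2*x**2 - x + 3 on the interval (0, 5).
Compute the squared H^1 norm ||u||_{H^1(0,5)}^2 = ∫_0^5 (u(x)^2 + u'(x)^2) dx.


||u||_{H^1}^2 = 10225/3

The H^1 norm (squared) on an interval (0, L) is
  ||u||_{H^1}^2 = ∫_0^L u(x)^2 dx + ∫_0^L u'(x)^2 dx.
Compute u'(x) = -4*x - 1.
Then u(x)^2 = 4*x**4 + 4*x**3 - 11*x**2 - 6*x + 9 and u'(x)^2 = 16*x**2 + 8*x + 1.
Integrate each monomial from 0 to 5 using ∫_0^5 c·x^n dx = c·5^(n+1)/(n+1):
  ∫_0^5 u(x)^2 dx = ∫_0^5 (4*x^4 + 4*x^3 - 11*x^2 - 6*x + 9) dx. Term by term:
    ∫_0^5 4*x^4 dx = 2500;  ∫_0^5 4*x^3 dx = 625;  ∫_0^5 -11*x^2 dx = -1375/3;
    ∫_0^5 -6*x dx = -75;  ∫_0^5 9 dx = 45.
  Sum: 2500 + 625 − 1375/3 − 75 + 45 = 7910/3.
  ∫_0^5 u'(x)^2 dx = ∫_0^5 (16*x^2 + 8*x + 1) dx. Term by term:
    ∫_0^5 16*x^2 dx = 2000/3;  ∫_0^5 8*x dx = 100;  ∫_0^5 1 dx = 5.
  Sum: 2000/3 + 100 + 5 = 2315/3.
Adding: ||u||_{H^1}^2 = 7910/3 + 2315/3 = 10225/3.


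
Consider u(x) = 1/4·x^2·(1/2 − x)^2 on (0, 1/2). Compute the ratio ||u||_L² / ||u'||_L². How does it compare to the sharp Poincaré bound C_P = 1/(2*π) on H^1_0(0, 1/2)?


||u||_L² / ||u'||_L² = sqrt(3)/12 < C_P = 1/(2*π).

u(x) = 1/4·x^2·(1/2 − x)^2, so u'(x) = x*(2*x - 1)*(4*x - 1)/8.
u(x) = 1/4·x^2·(1/2 − x)^2 vanishes at x = 0 and x = 1/2, so u ∈ H^1_0(0, 1/2). Differentiate via the product rule and integrate the resulting polynomials term by term.
  ∫_0^1/2 u² dx = ∫_0^1/2 (x^8/16 - x^7/8 + 3*x^6/32 - x^5/32 + x^4/256) dx. Term by term:
    ∫_0^1/2 x^8/16 dx = 1/73728;  ∫_0^1/2 -x^7/8 dx = -1/16384;  ∫_0^1/2 3*x^6/32 dx = 3/28672;
    ∫_0^1/2 -x^5/32 dx = -1/12288;  ∫_0^1/2 x^4/256 dx = 1/40960.
  Sum: 1/73728 − 1/16384 + 3/28672 − 1/12288 + 1/40960 = 1/5160960.
  ∫_0^1/2 (u')² dx = ∫_0^1/2 (x^6 - 3*x^5/2 + 13*x^4/16 - 3*x^3/16 + x^2/64) dx. Term by term:
    ∫_0^1/2 x^6 dx = 1/896;  ∫_0^1/2 -3*x^5/2 dx = -1/256;  ∫_0^1/2 13*x^4/16 dx = 13/2560;
    ∫_0^1/2 -3*x^3/16 dx = -3/1024;  ∫_0^1/2 x^2/64 dx = 1/1536.
  Sum: 1/896 − 1/256 + 13/2560 − 3/1024 + 1/1536 = 1/107520.
∫_0^1/2 u² dx = 1/5160960, so ||u||_L² = sqrt(35)/13440.
∫_0^1/2 (u')² dx = 1/107520, so ||u'||_L² = sqrt(105)/3360.
Ratio ||u||_L² / ||u'||_L² = sqrt(3)/12.
Sharp Poincaré constant on H^1_0(0, 1/2) is C_P = L/π = 1/(2*π), achieved by sin(2*π·x).
A polynomial bump cannot attain the sharp Poincaré constant (only the first sine eigenfunction does), so the ratio is strictly less than C_P, consistent with ||u||_L² ≤ C_P ||u'||_L².


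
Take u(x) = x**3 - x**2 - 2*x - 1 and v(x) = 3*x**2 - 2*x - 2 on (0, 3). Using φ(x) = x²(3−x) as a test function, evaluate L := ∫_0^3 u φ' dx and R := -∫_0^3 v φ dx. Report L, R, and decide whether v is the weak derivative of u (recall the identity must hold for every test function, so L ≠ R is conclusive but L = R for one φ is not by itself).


LHS = -351/10, RHS = -351/10. Yes, v = u' weakly.

u(x) = x**3 - x**2 - 2*x - 1, classical derivative u'(x) = 3*x**2 - 2*x - 2.
φ(x) = x²(3−x), so φ'(x) = 3*x*(2 - x).
Note φ(0) = φ(3) = 0, so the boundary term u·φ vanishes.
LHS = ∫_0^3 u(x) φ'(x) dx = ∫_0^3 (-3*x^5 + 9*x^4 - 9*x^2 - 6*x) dx. Term by term:
  ∫_0^3 -3*x^5 dx = -729/2;  ∫_0^3 9*x^4 dx = 2187/5;  ∫_0^3 -9*x^2 dx = -81;
  ∫_0^3 -6*x dx = -27.
Sum: -729/2 + 2187/5 − 81 − 27 = -351/10.
So LHS = -351/10.
∫_0^3 v(x) φ(x) dx = ∫_0^3 (-3*x^5 + 11*x^4 - 4*x^3 - 6*x^2) dx. Term by term:
  ∫_0^3 -3*x^5 dx = -729/2;  ∫_0^3 11*x^4 dx = 2673/5;  ∫_0^3 -4*x^3 dx = -81;
  ∫_0^3 -6*x^2 dx = -54.
Sum: -729/2 + 2673/5 − 81 − 54 = 351/10.
So RHS = -∫_0^3 v(x) φ(x) dx = -351/10.
LHS = RHS, so the identity holds for this test φ.
Moreover u is smooth here and v(x) = u'(x) = 3*x**2 - 2*x - 2 pointwise, so the identity holds for every test function. Hence v is the weak derivative of u.


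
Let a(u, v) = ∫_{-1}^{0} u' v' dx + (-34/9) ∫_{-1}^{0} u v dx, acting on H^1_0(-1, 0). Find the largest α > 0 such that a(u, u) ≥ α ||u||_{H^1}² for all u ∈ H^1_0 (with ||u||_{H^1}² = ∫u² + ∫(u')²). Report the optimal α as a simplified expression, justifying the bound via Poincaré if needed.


α = (-34/9 + π^2)/(1 + π^2)

Coercivity of a(·,·) on H^1_0(-1, 0) means a(u, u) ≥ α ||u||_{H^1}² for every u ∈ H^1_0.
The interval has length L = 1, and Poincaré/coercivity depend only on L. Here a(u, u) = ∫(u')² + (-34/9)·∫u².
Here c = -34/9 < 0 with |c| < (π/L)² = π^2, so coercivity still holds. The condition a(u,u) ≥ α||u||_{H^1}² reads (1−α)∫(u')² ≥ (α−c)∫u². Any admissible α is ≤ 1 (rapidly oscillating u have ∫u²/∫(u')² → 0), and α = 1 would force 0 ≥ (1−c)∫u², impossible since c < 1; so 1−α > 0. By the sharp Poincaré inequality on H^1_0 of an interval of length L, ∫(u')² ≥ (π/L)²∫u² with equality for the first sine mode sin(π(x−x₀)/L) (x₀ the left endpoint), so the inequality holds for all u iff (1−α)(π/L)² ≥ α − c, i.e. α ≤ ((π/L)² + c)/((π/L)² + 1) = (1 + c(L/π)²)/(1 + (L/π)²). (Direct route, valid since c ≤ 0: Poincaré gives c∫u² ≥ c(L/π)²∫(u')², so a(u,u) ≥ (1 + c(L/π)²)∫(u')², while ||u||_{H^1}² ≤ (1 + (L/π)²)∫(u')²; dividing yields the same α.) With (π/L)² = π^2 and c = -34/9, the largest admissible constant is α = ((π/L)² + c)/((π/L)² + 1).
Simplifying, α = (-34/9 + π^2)/(1 + π^2).


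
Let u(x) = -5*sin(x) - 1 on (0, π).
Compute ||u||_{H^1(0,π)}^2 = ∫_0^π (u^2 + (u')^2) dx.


||u||_{H^1(0,π)}^2 = 20 + 26*π

u'(x) = -5*cos(x).
Expand u² and (u')² and integrate term by term on (0, π), using: for integers n ≥ 1, ∫_0^π sin²(nx) dx = ∫_0^π cos²(nx) dx = π/2; for n ≠ n', ∫_0^π sin(nx)sin(n'x) dx = ∫_0^π cos(nx)cos(n'x) dx = 0; and by product-to-sum, ∫_0^π sin(nx)cos(n'x) dx = ½∫_0^π [sin((n+n')x) + sin((n−n')x)] dx, which is 0 when n+n' is even and 2n/(n²−n'²) when n+n' is odd (it need not vanish on (0, π)). For the constant mode: ∫_0^π 1 dx = π, ∫_0^π cos(nx) dx = 0, ∫_0^π sin(nx) dx = (1−(−1)^n)/n.
  u² squared terms: (-1)²·∫1 dx = 1·π = π;  (-5)²·∫sin(x)² dx = 25·π/2 = 25*π/2.
  u² cross terms: 2·(-1)·(-5)·∫1·sin(x) dx = 10·(2) = 20.
  So ∫_0^π u² dx = π + 25*π/2 + 20 = 20 + 27*π/2.
  (u')² squared terms: (-5)²·∫cos(x)² dx = 25·π/2 = 25*π/2.
  So ∫_0^π (u')² dx = 25*π/2.
||u||_{H^1}^2 = (20 + 27*π/2) + (25*π/2) = 20 + 26*π.


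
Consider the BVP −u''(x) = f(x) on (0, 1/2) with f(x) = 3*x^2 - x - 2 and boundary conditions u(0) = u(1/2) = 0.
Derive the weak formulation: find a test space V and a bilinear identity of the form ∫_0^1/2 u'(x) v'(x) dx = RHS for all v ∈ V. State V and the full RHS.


V = H^1_0(0, 1/2) (so v(0) = v(1/2) = 0); weak form: ∫_0^1/2 u'v' dx = ∫_0^1/2 (3*x^2 - x - 2) v dx for all v ∈ V.

Multiply both sides by a test function v and integrate from 0 to 1/2:
  ∫_0^1/2 −u''(x) v(x) dx = ∫_0^1/2 f(x) v(x) dx.
Integrate the LHS by parts once:
  ∫_0^1/2 −u'' v dx = −[u'(x) v(x)]_0^1/2 + ∫_0^1/2 u'(x) v'(x) dx.
Thus ∫_0^1/2 u'(x) v'(x) dx = ∫_0^1/2 f(x) v(x) dx + [u'(x) v(x)]_0^1/2.
Choose V so that boundary terms are either known or forced to vanish.
u is Dirichlet: u(0) = u(1/2) = 0. Let V = H^1_0(0, 1/2); then v(0) = v(1/2) = 0, and [u' v]_0^1/2 = 0.
Weak formulation: find u (satisfying any essential BC) such that ∫_0^1/2 u'(x) v'(x) dx = ∫_0^1/2 f v dx for all v ∈ V.
Substituting f(x) = 3*x^2 - x - 2, the right-hand side is ∫_0^1/2 (3*x^2 - x - 2) v dx.


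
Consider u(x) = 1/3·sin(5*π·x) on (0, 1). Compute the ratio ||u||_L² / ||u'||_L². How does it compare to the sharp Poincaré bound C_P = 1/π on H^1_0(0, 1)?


||u||_L² / ||u'||_L² = 1/(5*π) < C_P = 1/π.

u(x) = 1/3·sin(5*π·x), so u'(x) = 5*π*cos(5*π*x)/3.
Writing u(x) = A·sin(kπx/L) with A = 1/3 and k = 5, use ∫_0^L sin²(kπx/L) dx = L/2 and ∫_0^L cos²(kπx/L) dx = L/2.
u² = 1/9·sin²(5*π·x) and (u')² = 25*π^2/9·cos²(5*π·x), and each of sin², cos² integrates to L/2 = 1/2 over (0, 1).
∫_0^1 u² dx = 1/18, so ||u||_L² = sqrt(2)/6.
∫_0^1 (u')² dx = 25*π^2/18, so ||u'||_L² = 5*sqrt(2)*π/6.
Ratio ||u||_L² / ||u'||_L² = 1/(5*π).
Sharp Poincaré constant on H^1_0(0, 1) is C_P = L/π = 1/π, achieved by sin(π·x).
This is the k = 5 harmonic; the ratio L/(kπ) is strictly less than C_P = L/π, consistent with the sharp inequality ||u||_L² ≤ C_P ||u'||_L².


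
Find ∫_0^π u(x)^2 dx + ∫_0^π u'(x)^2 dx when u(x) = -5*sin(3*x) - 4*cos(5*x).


||u||_{H^1(0,π)}^2 = 333*π

u'(x) = 20*sin(5*x) - 15*cos(3*x).
Expand u² and (u')² and integrate term by term on (0, π), using: for integers n ≥ 1, ∫_0^π sin²(nx) dx = ∫_0^π cos²(nx) dx = π/2; for n ≠ n', ∫_0^π sin(nx)sin(n'x) dx = ∫_0^π cos(nx)cos(n'x) dx = 0; and by product-to-sum, ∫_0^π sin(nx)cos(n'x) dx = ½∫_0^π [sin((n+n')x) + sin((n−n')x)] dx, which is 0 when n+n' is even and 2n/(n²−n'²) when n+n' is odd (it need not vanish on (0, π)).
  u² squared terms: (-5)²·∫sin(3x)² dx = 25·π/2 = 25*π/2;  (-4)²·∫cos(5x)² dx = 16·π/2 = 8*π.
  u² cross terms: 2·(-5)·(-4)·∫sin(3x)·cos(5x) dx = 40·(0) = 0.
  So ∫_0^π u² dx = 25*π/2 + 8*π + 0 = 41*π/2.
  (u')² squared terms: (-15)²·∫cos(3x)² dx = 225·π/2 = 225*π/2;  (20)²·∫sin(5x)² dx = 400·π/2 = 200*π.
  (u')² cross terms: 2·(-15)·(20)·∫cos(3x)·sin(5x) dx = -600·(0) = 0.
  So ∫_0^π (u')² dx = 225*π/2 + 200*π + 0 = 625*π/2.
||u||_{H^1}^2 = (41*π/2) + (625*π/2) = 333*π.


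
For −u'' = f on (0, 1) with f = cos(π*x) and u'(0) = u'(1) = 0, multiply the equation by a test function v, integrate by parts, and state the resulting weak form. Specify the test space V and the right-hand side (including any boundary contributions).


V = H^1(0, 1) (no boundary constraint on v; u is determined up to an additive constant); weak form: ∫_0^1 u'v' dx = ∫_0^1 (cos(π*x)) v dx for all v ∈ V.

Multiply both sides by a test function v and integrate from 0 to 1:
  ∫_0^1 −u''(x) v(x) dx = ∫_0^1 f(x) v(x) dx.
Integrate the LHS by parts once:
  ∫_0^1 −u'' v dx = −[u'(x) v(x)]_0^1 + ∫_0^1 u'(x) v'(x) dx.
Thus ∫_0^1 u'(x) v'(x) dx = ∫_0^1 f(x) v(x) dx + [u'(x) v(x)]_0^1.
Choose V so that boundary terms are either known or forced to vanish.
u has homogeneous Neumann: u'(0) = u'(1) = 0. So [u' v]_0^1 = 0·v(1) − 0·v(0) = 0 for any v; take V = H^1(0, 1).
Weak formulation: find u (satisfying any essential BC) such that ∫_0^1 u'(x) v'(x) dx = ∫_0^1 f v dx for all v ∈ V (homogeneous Neumann, so boundary terms vanish).
Substituting f(x) = cos(π*x), the right-hand side is ∫_0^1 (cos(π*x)) v dx.
Compatibility check (pure Neumann): taking v ≡ 1 ∈ V gives 0 = ∫_0^1 f dx + (0) − (0), i.e. ∫_0^1 f dx must equal u'(0) − u'(1) = 0. Indeed ∫_0^1 (cos(π*x)) dx = 0, so the data are compatible. The solution is then unique only up to an additive constant (fix it e.g. by requiring ∫_0^1 u dx = 0).


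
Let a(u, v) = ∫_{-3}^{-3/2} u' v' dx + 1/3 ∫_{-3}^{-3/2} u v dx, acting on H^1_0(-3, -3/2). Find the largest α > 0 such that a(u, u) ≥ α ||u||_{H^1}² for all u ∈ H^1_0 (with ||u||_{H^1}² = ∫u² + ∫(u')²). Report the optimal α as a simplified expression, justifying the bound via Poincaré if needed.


α = (3 + 4*π^2)/(9 + 4*π^2)

Coercivity of a(·,·) on H^1_0(-3, -3/2) means a(u, u) ≥ α ||u||_{H^1}² for every u ∈ H^1_0.
The interval has length L = 3/2, and Poincaré/coercivity depend only on L. Here a(u, u) = ∫(u')² + (1/3)·∫u².
Here 0 < c = 1/3 < 1. The condition a(u,u) ≥ α||u||_{H^1}² reads (1−α)∫(u')² ≥ (α−c)∫u². Any admissible α is ≤ 1 (rapidly oscillating u have ∫u²/∫(u')² → 0), and α = 1 would force 0 ≥ (1−c)∫u², impossible since c < 1; so 1−α > 0. By the sharp Poincaré inequality on H^1_0 of an interval of length L, ∫(u')² ≥ (π/L)²∫u² with equality for the first sine mode sin(π(x−x₀)/L) (x₀ the left endpoint), so the inequality holds for all u iff (1−α)(π/L)² ≥ α − c, i.e. α ≤ ((π/L)² + c)/((π/L)² + 1) = (1 + c(L/π)²)/(1 + (L/π)²). With (π/L)² = 4*π^2/9 and c = 1/3, the largest admissible constant is α = ((π/L)² + c)/((π/L)² + 1).
Simplifying, α = (3 + 4*π^2)/(9 + 4*π^2).


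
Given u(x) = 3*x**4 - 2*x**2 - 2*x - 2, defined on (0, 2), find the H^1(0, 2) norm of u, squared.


||u||_{H^1}^2 = 221632/105

The H^1 norm (squared) on an interval (0, L) is
  ||u||_{H^1}^2 = ∫_0^L u(x)^2 dx + ∫_0^L u'(x)^2 dx.
Compute u'(x) = 12*x**3 - 4*x - 2.
Then u(x)^2 = 9*x**8 - 12*x**6 - 12*x**5 - 8*x**4 + 8*x**3 + 12*x**2 + 8*x + 4 and u'(x)^2 = 144*x**6 - 96*x**4 - 48*x**3 + 16*x**2 + 16*x + 4.
Integrate each monomial from 0 to 2 using ∫_0^2 c·x^n dx = c·2^(n+1)/(n+1):
  ∫_0^2 u(x)^2 dx = ∫_0^2 (9*x^8 - 12*x^6 - 12*x^5 - 8*x^4 + 8*x^3 + 12*x^2 + 8*x + 4) dx. Term by term:
    ∫_0^2 9*x^8 dx = 512;  ∫_0^2 -12*x^6 dx = -1536/7;  ∫_0^2 -12*x^5 dx = -128;
    ∫_0^2 -8*x^4 dx = -256/5;  ∫_0^2 8*x^3 dx = 32;  ∫_0^2 12*x^2 dx = 32;
    ∫_0^2 8*x dx = 16;  ∫_0^2 4 dx = 8.
  Sum: 512 − 1536/7 − 128 − 256/5 + 32 + 32 + 16 + 8 = 7048/35.
  ∫_0^2 u'(x)^2 dx = ∫_0^2 (144*x^6 - 96*x^4 - 48*x^3 + 16*x^2 + 16*x + 4) dx. Term by term:
    ∫_0^2 144*x^6 dx = 18432/7;  ∫_0^2 -96*x^4 dx = -3072/5;  ∫_0^2 -48*x^3 dx = -192;
    ∫_0^2 16*x^2 dx = 128/3;  ∫_0^2 16*x dx = 32;  ∫_0^2 4 dx = 8.
  Sum: 18432/7 − 3072/5 − 192 + 128/3 + 32 + 8 = 200488/105.
Adding: ||u||_{H^1}^2 = 7048/35 + 200488/105 = 221632/105.


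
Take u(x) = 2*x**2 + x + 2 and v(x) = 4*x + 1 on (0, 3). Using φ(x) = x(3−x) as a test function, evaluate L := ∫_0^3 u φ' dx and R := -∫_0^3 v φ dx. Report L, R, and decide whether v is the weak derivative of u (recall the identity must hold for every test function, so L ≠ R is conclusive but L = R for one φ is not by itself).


LHS = -63/2, RHS = -63/2. Yes, v = u' weakly.

u(x) = 2*x**2 + x + 2, classical derivative u'(x) = 4*x + 1.
φ(x) = x(3−x), so φ'(x) = 3 - 2*x.
Note φ(0) = φ(3) = 0, so the boundary term u·φ vanishes.
LHS = ∫_0^3 u(x) φ'(x) dx = ∫_0^3 (-4*x^3 + 4*x^2 - x + 6) dx. Term by term:
  ∫_0^3 -4*x^3 dx = -81;  ∫_0^3 4*x^2 dx = 36;  ∫_0^3 -x dx = -9/2;
  ∫_0^3 6 dx = 18.
Sum: -81 + 36 − 9/2 + 18 = -63/2.
So LHS = -63/2.
∫_0^3 v(x) φ(x) dx = ∫_0^3 (-4*x^3 + 11*x^2 + 3*x) dx. Term by term:
  ∫_0^3 -4*x^3 dx = -81;  ∫_0^3 11*x^2 dx = 99;  ∫_0^3 3*x dx = 27/2.
Sum: -81 + 99 + 27/2 = 63/2.
So RHS = -∫_0^3 v(x) φ(x) dx = -63/2.
LHS = RHS, so the identity holds for this test φ.
Moreover u is smooth here and v(x) = u'(x) = 4*x + 1 pointwise, so the identity holds for every test function. Hence v is the weak derivative of u.


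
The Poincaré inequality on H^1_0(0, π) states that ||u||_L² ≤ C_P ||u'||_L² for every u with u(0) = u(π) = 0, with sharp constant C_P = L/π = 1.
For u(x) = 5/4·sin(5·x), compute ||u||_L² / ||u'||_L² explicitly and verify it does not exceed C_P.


||u||_L² / ||u'||_L² = 1/5 < C_P = 1.

u(x) = 5/4·sin(5·x), so u'(x) = 25*cos(5*x)/4.
Writing u(x) = A·sin(kπx/L) with A = 5/4 and k = 5, use ∫_0^L sin²(kπx/L) dx = L/2 and ∫_0^L cos²(kπx/L) dx = L/2.
u² = 25/16·sin²(5·x) and (u')² = 625/16·cos²(5·x), and each of sin², cos² integrates to L/2 = π/2 over (0, π).
∫_0^π u² dx = 25*π/32, so ||u||_L² = 5*sqrt(2)*sqrt(π)/8.
∫_0^π (u')² dx = 625*π/32, so ||u'||_L² = 25*sqrt(2)*sqrt(π)/8.
Ratio ||u||_L² / ||u'||_L² = 1/5.
Sharp Poincaré constant on H^1_0(0, π) is C_P = L/π = 1, achieved by sin(x).
This is the k = 5 harmonic; the ratio L/(kπ) is strictly less than C_P = L/π, consistent with the sharp inequality ||u||_L² ≤ C_P ||u'||_L².


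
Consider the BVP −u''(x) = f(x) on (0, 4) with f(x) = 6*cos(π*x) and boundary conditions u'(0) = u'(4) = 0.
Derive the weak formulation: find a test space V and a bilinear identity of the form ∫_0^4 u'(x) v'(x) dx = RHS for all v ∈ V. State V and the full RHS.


V = H^1(0, 4) (no boundary constraint on v; u is determined up to an additive constant); weak form: ∫_0^4 u'v' dx = ∫_0^4 (6*cos(π*x)) v dx for all v ∈ V.

Multiply both sides by a test function v and integrate from 0 to 4:
  ∫_0^4 −u''(x) v(x) dx = ∫_0^4 f(x) v(x) dx.
Integrate the LHS by parts once:
  ∫_0^4 −u'' v dx = −[u'(x) v(x)]_0^4 + ∫_0^4 u'(x) v'(x) dx.
Thus ∫_0^4 u'(x) v'(x) dx = ∫_0^4 f(x) v(x) dx + [u'(x) v(x)]_0^4.
Choose V so that boundary terms are either known or forced to vanish.
u has homogeneous Neumann: u'(0) = u'(4) = 0. So [u' v]_0^4 = 0·v(4) − 0·v(0) = 0 for any v; take V = H^1(0, 4).
Weak formulation: find u (satisfying any essential BC) such that ∫_0^4 u'(x) v'(x) dx = ∫_0^4 f v dx for all v ∈ V (homogeneous Neumann, so boundary terms vanish).
Substituting f(x) = 6*cos(π*x), the right-hand side is ∫_0^4 (6*cos(π*x)) v dx.
Compatibility check (pure Neumann): taking v ≡ 1 ∈ V gives 0 = ∫_0^4 f dx + (0) − (0), i.e. ∫_0^4 f dx must equal u'(0) − u'(4) = 0. Indeed ∫_0^4 (6*cos(π*x)) dx = 0, so the data are compatible. The solution is then unique only up to an additive constant (fix it e.g. by requiring ∫_0^4 u dx = 0).


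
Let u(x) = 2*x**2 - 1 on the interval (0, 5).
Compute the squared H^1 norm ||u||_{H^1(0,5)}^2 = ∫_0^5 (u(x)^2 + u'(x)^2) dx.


||u||_{H^1}^2 = 3005

The H^1 norm (squared) on an interval (0, L) is
  ||u||_{H^1}^2 = ∫_0^L u(x)^2 dx + ∫_0^L u'(x)^2 dx.
Compute u'(x) = 4*x.
Then u(x)^2 = 4*x**4 - 4*x**2 + 1 and u'(x)^2 = 16*x**2.
Integrate each monomial from 0 to 5 using ∫_0^5 c·x^n dx = c·5^(n+1)/(n+1):
  ∫_0^5 u(x)^2 dx = ∫_0^5 (4*x^4 - 4*x^2 + 1) dx. Term by term:
    ∫_0^5 4*x^4 dx = 2500;  ∫_0^5 -4*x^2 dx = -500/3;  ∫_0^5 1 dx = 5.
  Sum: 2500 − 500/3 + 5 = 7015/3.
  ∫_0^5 u'(x)^2 dx = ∫_0^5 (16*x^2) dx. Term by term:
    ∫_0^5 16*x^2 dx = 2000/3.
Adding: ||u||_{H^1}^2 = 7015/3 + 2000/3 = 3005.


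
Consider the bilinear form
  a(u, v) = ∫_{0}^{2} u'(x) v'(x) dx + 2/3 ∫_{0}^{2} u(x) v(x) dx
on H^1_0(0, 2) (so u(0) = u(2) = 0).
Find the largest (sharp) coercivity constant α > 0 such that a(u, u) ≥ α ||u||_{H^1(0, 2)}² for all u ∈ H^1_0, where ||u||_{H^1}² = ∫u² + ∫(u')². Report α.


α = (8/3 + π^2)/(4 + π^2)

Coercivity of a(·,·) on H^1_0(0, 2) means a(u, u) ≥ α ||u||_{H^1}² for every u ∈ H^1_0.
The interval has length L = 2, and Poincaré/coercivity depend only on L. Here a(u, u) = ∫(u')² + (2/3)·∫u².
Here 0 < c = 2/3 < 1. The condition a(u,u) ≥ α||u||_{H^1}² reads (1−α)∫(u')² ≥ (α−c)∫u². Any admissible α is ≤ 1 (rapidly oscillating u have ∫u²/∫(u')² → 0), and α = 1 would force 0 ≥ (1−c)∫u², impossible since c < 1; so 1−α > 0. By the sharp Poincaré inequality on H^1_0 of an interval of length L, ∫(u')² ≥ (π/L)²∫u² with equality for the first sine mode sin(π(x−x₀)/L) (x₀ the left endpoint), so the inequality holds for all u iff (1−α)(π/L)² ≥ α − c, i.e. α ≤ ((π/L)² + c)/((π/L)² + 1) = (1 + c(L/π)²)/(1 + (L/π)²). With (π/L)² = π^2/4 and c = 2/3, the largest admissible constant is α = ((π/L)² + c)/((π/L)² + 1).
Simplifying, α = (8/3 + π^2)/(4 + π^2).


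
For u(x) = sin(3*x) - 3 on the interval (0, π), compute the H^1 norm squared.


||u||_{H^1(0,π)}^2 = -4 + 14*π

u'(x) = 3*cos(3*x).
Expand u² and (u')² and integrate term by term on (0, π), using: for integers n ≥ 1, ∫_0^π sin²(nx) dx = ∫_0^π cos²(nx) dx = π/2; for n ≠ n', ∫_0^π sin(nx)sin(n'x) dx = ∫_0^π cos(nx)cos(n'x) dx = 0; and by product-to-sum, ∫_0^π sin(nx)cos(n'x) dx = ½∫_0^π [sin((n+n')x) + sin((n−n')x)] dx, which is 0 when n+n' is even and 2n/(n²−n'²) when n+n' is odd (it need not vanish on (0, π)). For the constant mode: ∫_0^π 1 dx = π, ∫_0^π cos(nx) dx = 0, ∫_0^π sin(nx) dx = (1−(−1)^n)/n.
  u² squared terms: (-3)²·∫1 dx = 9·π = 9*π;  (1)²·∫sin(3x)² dx = 1·π/2 = π/2.
  u² cross terms: 2·(-3)·(1)·∫1·sin(3x) dx = -6·(2/3) = -4.
  So ∫_0^π u² dx = 9*π + π/2 − 4 = -4 + 19*π/2.
  (u')² squared terms: (3)²·∫cos(3x)² dx = 9·π/2 = 9*π/2.
  So ∫_0^π (u')² dx = 9*π/2.
||u||_{H^1}^2 = (-4 + 19*π/2) + (9*π/2) = -4 + 14*π.


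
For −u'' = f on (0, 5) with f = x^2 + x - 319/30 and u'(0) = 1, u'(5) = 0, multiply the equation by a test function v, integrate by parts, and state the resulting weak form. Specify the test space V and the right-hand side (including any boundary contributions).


V = H^1(0, 5) (v unrestricted at boundary; u is determined up to an additive constant); weak form: ∫_0^5 u'v' dx = ∫_0^5 (x^2 + x - 319/30) v dx − v(0) for all v ∈ V.

Multiply both sides by a test function v and integrate from 0 to 5:
  ∫_0^5 −u''(x) v(x) dx = ∫_0^5 f(x) v(x) dx.
Integrate the LHS by parts once:
  ∫_0^5 −u'' v dx = −[u'(x) v(x)]_0^5 + ∫_0^5 u'(x) v'(x) dx.
Thus ∫_0^5 u'(x) v'(x) dx = ∫_0^5 f(x) v(x) dx + [u'(x) v(x)]_0^5.
Choose V so that boundary terms are either known or forced to vanish.
u has inhomogeneous Neumann u'(0) = 1, u'(5) = 0. [u' v]_0^5 = (0)·v(5) − (1)·v(0) = − v(0). Take V = H^1(0, 5); boundary term becomes part of RHS.
Weak formulation: find u (satisfying any essential BC) such that ∫_0^5 u'(x) v'(x) dx = ∫_0^5 f v dx − v(0) for all v ∈ V (Neumann data are natural BCs: they enter the RHS as boundary terms).
Substituting f(x) = x^2 + x - 319/30, the right-hand side is ∫_0^5 (x^2 + x - 319/30) v dx − v(0).
Compatibility check (pure Neumann): taking v ≡ 1 ∈ V gives 0 = ∫_0^5 f dx + (0) − (1), i.e. ∫_0^5 f dx must equal u'(0) − u'(5) = 1. Indeed ∫_0^5 (x^2 + x - 319/30) dx = 1, so the data are compatible. The solution is then unique only up to an additive constant (fix it e.g. by requiring ∫_0^5 u dx = 0).


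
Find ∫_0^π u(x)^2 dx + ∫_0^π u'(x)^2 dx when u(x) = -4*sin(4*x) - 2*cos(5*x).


||u||_{H^1(0,π)}^2 = -3328/9 + 188*π

u'(x) = 10*sin(5*x) - 16*cos(4*x).
Expand u² and (u')² and integrate term by term on (0, π), using: for integers n ≥ 1, ∫_0^π sin²(nx) dx = ∫_0^π cos²(nx) dx = π/2; for n ≠ n', ∫_0^π sin(nx)sin(n'x) dx = ∫_0^π cos(nx)cos(n'x) dx = 0; and by product-to-sum, ∫_0^π sin(nx)cos(n'x) dx = ½∫_0^π [sin((n+n')x) + sin((n−n')x)] dx, which is 0 when n+n' is even and 2n/(n²−n'²) when n+n' is odd (it need not vanish on (0, π)).
  u² squared terms: (-4)²·∫sin(4x)² dx = 16·π/2 = 8*π;  (-2)²·∫cos(5x)² dx = 4·π/2 = 2*π.
  u² cross terms: 2·(-4)·(-2)·∫sin(4x)·cos(5x) dx = 16·(-8/9) = -128/9.
  So ∫_0^π u² dx = 8*π + 2*π − 128/9 = -128/9 + 10*π.
  (u')² squared terms: (-16)²·∫cos(4x)² dx = 256·π/2 = 128*π;  (10)²·∫sin(5x)² dx = 100·π/2 = 50*π.
  (u')² cross terms: 2·(-16)·(10)·∫cos(4x)·sin(5x) dx = -320·(10/9) = -3200/9.
  So ∫_0^π (u')² dx = 128*π + 50*π − 3200/9 = -3200/9 + 178*π.
||u||_{H^1}^2 = (-128/9 + 10*π) + (-3200/9 + 178*π) = -3328/9 + 188*π.


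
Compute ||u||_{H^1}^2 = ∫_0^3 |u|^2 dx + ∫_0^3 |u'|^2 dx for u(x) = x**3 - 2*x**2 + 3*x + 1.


||u||_{H^1}^2 = 25293/70

The H^1 norm (squared) on an interval (0, L) is
  ||u||_{H^1}^2 = ∫_0^L u(x)^2 dx + ∫_0^L u'(x)^2 dx.
Compute u'(x) = 3*x**2 - 4*x + 3.
Then u(x)^2 = x**6 - 4*x**5 + 10*x**4 - 10*x**3 + 5*x**2 + 6*x + 1 and u'(x)^2 = 9*x**4 - 24*x**3 + 34*x**2 - 24*x + 9.
Integrate each monomial from 0 to 3 using ∫_0^3 c·x^n dx = c·3^(n+1)/(n+1):
  ∫_0^3 u(x)^2 dx = ∫_0^3 (x^6 - 4*x^5 + 10*x^4 - 10*x^3 + 5*x^2 + 6*x + 1) dx. Term by term:
    ∫_0^3 x^6 dx = 2187/7;  ∫_0^3 -4*x^5 dx = -486;  ∫_0^3 10*x^4 dx = 486;
    ∫_0^3 -10*x^3 dx = -405/2;  ∫_0^3 5*x^2 dx = 45;  ∫_0^3 6*x dx = 27;
    ∫_0^3 1 dx = 3.
  Sum: 2187/7 − 486 + 486 − 405/2 + 45 + 27 + 3 = 2589/14.
  ∫_0^3 u'(x)^2 dx = ∫_0^3 (9*x^4 - 24*x^3 + 34*x^2 - 24*x + 9) dx. Term by term:
    ∫_0^3 9*x^4 dx = 2187/5;  ∫_0^3 -24*x^3 dx = -486;  ∫_0^3 34*x^2 dx = 306;
    ∫_0^3 -24*x dx = -108;  ∫_0^3 9 dx = 27.
  Sum: 2187/5 − 486 + 306 − 108 + 27 = 882/5.
Adding: ||u||_{H^1}^2 = 2589/14 + 882/5 = 25293/70.


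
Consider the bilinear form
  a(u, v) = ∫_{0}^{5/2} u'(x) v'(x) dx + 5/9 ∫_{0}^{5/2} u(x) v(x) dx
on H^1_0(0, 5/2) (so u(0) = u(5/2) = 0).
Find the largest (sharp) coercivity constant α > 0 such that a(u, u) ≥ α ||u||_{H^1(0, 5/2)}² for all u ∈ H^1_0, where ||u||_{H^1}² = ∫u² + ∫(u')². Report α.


α = (125 + 36*π^2)/(9*(25 + 4*π^2))

Coercivity of a(·,·) on H^1_0(0, 5/2) means a(u, u) ≥ α ||u||_{H^1}² for every u ∈ H^1_0.
The interval has length L = 5/2, and Poincaré/coercivity depend only on L. Here a(u, u) = ∫(u')² + (5/9)·∫u².
Here 0 < c = 5/9 < 1. The condition a(u,u) ≥ α||u||_{H^1}² reads (1−α)∫(u')² ≥ (α−c)∫u². Any admissible α is ≤ 1 (rapidly oscillating u have ∫u²/∫(u')² → 0), and α = 1 would force 0 ≥ (1−c)∫u², impossible since c < 1; so 1−α > 0. By the sharp Poincaré inequality on H^1_0 of an interval of length L, ∫(u')² ≥ (π/L)²∫u² with equality for the first sine mode sin(π(x−x₀)/L) (x₀ the left endpoint), so the inequality holds for all u iff (1−α)(π/L)² ≥ α − c, i.e. α ≤ ((π/L)² + c)/((π/L)² + 1) = (1 + c(L/π)²)/(1 + (L/π)²). With (π/L)² = 4*π^2/25 and c = 5/9, the largest admissible constant is α = ((π/L)² + c)/((π/L)² + 1).
Simplifying, α = (125 + 36*π^2)/(9*(25 + 4*π^2)).
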